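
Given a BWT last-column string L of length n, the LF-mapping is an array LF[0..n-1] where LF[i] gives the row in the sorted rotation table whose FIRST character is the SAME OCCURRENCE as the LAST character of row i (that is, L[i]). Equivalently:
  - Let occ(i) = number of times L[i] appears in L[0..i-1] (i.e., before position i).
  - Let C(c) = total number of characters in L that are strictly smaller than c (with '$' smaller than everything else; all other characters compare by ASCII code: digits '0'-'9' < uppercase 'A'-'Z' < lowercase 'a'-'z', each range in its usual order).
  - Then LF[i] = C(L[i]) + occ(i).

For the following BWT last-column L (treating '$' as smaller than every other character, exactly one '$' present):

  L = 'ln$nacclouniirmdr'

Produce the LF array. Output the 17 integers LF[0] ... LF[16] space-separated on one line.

Answer: 7 10 0 11 1 2 3 8 13 16 12 5 6 14 9 4 15

Derivation:
Char counts: '$':1, 'a':1, 'c':2, 'd':1, 'i':2, 'l':2, 'm':1, 'n':3, 'o':1, 'r':2, 'u':1
C (first-col start): C('$')=0, C('a')=1, C('c')=2, C('d')=4, C('i')=5, C('l')=7, C('m')=9, C('n')=10, C('o')=13, C('r')=14, C('u')=16
L[0]='l': occ=0, LF[0]=C('l')+0=7+0=7
L[1]='n': occ=0, LF[1]=C('n')+0=10+0=10
L[2]='$': occ=0, LF[2]=C('$')+0=0+0=0
L[3]='n': occ=1, LF[3]=C('n')+1=10+1=11
L[4]='a': occ=0, LF[4]=C('a')+0=1+0=1
L[5]='c': occ=0, LF[5]=C('c')+0=2+0=2
L[6]='c': occ=1, LF[6]=C('c')+1=2+1=3
L[7]='l': occ=1, LF[7]=C('l')+1=7+1=8
L[8]='o': occ=0, LF[8]=C('o')+0=13+0=13
L[9]='u': occ=0, LF[9]=C('u')+0=16+0=16
L[10]='n': occ=2, LF[10]=C('n')+2=10+2=12
L[11]='i': occ=0, LF[11]=C('i')+0=5+0=5
L[12]='i': occ=1, LF[12]=C('i')+1=5+1=6
L[13]='r': occ=0, LF[13]=C('r')+0=14+0=14
L[14]='m': occ=0, LF[14]=C('m')+0=9+0=9
L[15]='d': occ=0, LF[15]=C('d')+0=4+0=4
L[16]='r': occ=1, LF[16]=C('r')+1=14+1=15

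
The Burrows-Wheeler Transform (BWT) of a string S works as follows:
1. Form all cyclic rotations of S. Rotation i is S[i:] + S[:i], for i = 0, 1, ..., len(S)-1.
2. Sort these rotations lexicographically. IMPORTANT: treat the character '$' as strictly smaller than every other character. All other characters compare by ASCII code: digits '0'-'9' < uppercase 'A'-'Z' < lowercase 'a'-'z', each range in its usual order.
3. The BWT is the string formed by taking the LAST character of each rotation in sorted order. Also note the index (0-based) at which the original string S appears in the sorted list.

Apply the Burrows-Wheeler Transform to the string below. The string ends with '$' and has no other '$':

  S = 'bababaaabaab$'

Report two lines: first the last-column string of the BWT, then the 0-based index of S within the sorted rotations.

Answer: bbbaababaaaa$
12

Derivation:
All 13 rotations (rotation i = S[i:]+S[:i]):
  rot[0] = bababaaabaab$
  rot[1] = ababaaabaab$b
  rot[2] = babaaabaab$ba
  rot[3] = abaaabaab$bab
  rot[4] = baaabaab$baba
  rot[5] = aaabaab$babab
  rot[6] = aabaab$bababa
  rot[7] = abaab$bababaa
  rot[8] = baab$bababaaa
  rot[9] = aab$bababaaab
  rot[10] = ab$bababaaaba
  rot[11] = b$bababaaabaa
  rot[12] = $bababaaabaab
Sorted (with $ < everything):
  sorted[0] = $bababaaabaab  (last char: 'b')
  sorted[1] = aaabaab$babab  (last char: 'b')
  sorted[2] = aab$bababaaab  (last char: 'b')
  sorted[3] = aabaab$bababa  (last char: 'a')
  sorted[4] = ab$bababaaaba  (last char: 'a')
  sorted[5] = abaaabaab$bab  (last char: 'b')
  sorted[6] = abaab$bababaa  (last char: 'a')
  sorted[7] = ababaaabaab$b  (last char: 'b')
  sorted[8] = b$bababaaabaa  (last char: 'a')
  sorted[9] = baaabaab$baba  (last char: 'a')
  sorted[10] = baab$bababaaa  (last char: 'a')
  sorted[11] = babaaabaab$ba  (last char: 'a')
  sorted[12] = bababaaabaab$  (last char: '$')
Last column: bbbaababaaaa$
Original string S is at sorted index 12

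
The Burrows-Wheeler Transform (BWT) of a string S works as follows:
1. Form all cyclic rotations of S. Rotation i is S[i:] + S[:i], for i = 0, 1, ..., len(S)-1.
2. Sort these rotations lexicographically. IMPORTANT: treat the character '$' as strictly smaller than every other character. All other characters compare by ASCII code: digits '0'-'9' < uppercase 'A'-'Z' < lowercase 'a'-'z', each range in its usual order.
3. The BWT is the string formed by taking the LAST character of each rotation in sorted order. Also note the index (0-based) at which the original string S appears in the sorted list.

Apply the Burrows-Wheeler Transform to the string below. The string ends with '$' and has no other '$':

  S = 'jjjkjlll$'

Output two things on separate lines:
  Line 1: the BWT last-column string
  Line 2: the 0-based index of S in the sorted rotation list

All 9 rotations (rotation i = S[i:]+S[:i]):
  rot[0] = jjjkjlll$
  rot[1] = jjkjlll$j
  rot[2] = jkjlll$jj
  rot[3] = kjlll$jjj
  rot[4] = jlll$jjjk
  rot[5] = lll$jjjkj
  rot[6] = ll$jjjkjl
  rot[7] = l$jjjkjll
  rot[8] = $jjjkjlll
Sorted (with $ < everything):
  sorted[0] = $jjjkjlll  (last char: 'l')
  sorted[1] = jjjkjlll$  (last char: '$')
  sorted[2] = jjkjlll$j  (last char: 'j')
  sorted[3] = jkjlll$jj  (last char: 'j')
  sorted[4] = jlll$jjjk  (last char: 'k')
  sorted[5] = kjlll$jjj  (last char: 'j')
  sorted[6] = l$jjjkjll  (last char: 'l')
  sorted[7] = ll$jjjkjl  (last char: 'l')
  sorted[8] = lll$jjjkj  (last char: 'j')
Last column: l$jjkjllj
Original string S is at sorted index 1

Answer: l$jjkjllj
1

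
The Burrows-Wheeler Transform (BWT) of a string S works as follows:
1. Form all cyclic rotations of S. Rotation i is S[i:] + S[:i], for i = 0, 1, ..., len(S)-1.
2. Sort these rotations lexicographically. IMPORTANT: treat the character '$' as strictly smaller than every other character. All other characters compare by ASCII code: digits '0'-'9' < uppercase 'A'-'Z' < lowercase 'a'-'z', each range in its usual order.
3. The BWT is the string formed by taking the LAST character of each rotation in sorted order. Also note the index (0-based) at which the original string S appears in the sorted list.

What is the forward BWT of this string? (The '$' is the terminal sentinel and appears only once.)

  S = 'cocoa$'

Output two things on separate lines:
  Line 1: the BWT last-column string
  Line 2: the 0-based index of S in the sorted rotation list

All 6 rotations (rotation i = S[i:]+S[:i]):
  rot[0] = cocoa$
  rot[1] = ocoa$c
  rot[2] = coa$co
  rot[3] = oa$coc
  rot[4] = a$coco
  rot[5] = $cocoa
Sorted (with $ < everything):
  sorted[0] = $cocoa  (last char: 'a')
  sorted[1] = a$coco  (last char: 'o')
  sorted[2] = coa$co  (last char: 'o')
  sorted[3] = cocoa$  (last char: '$')
  sorted[4] = oa$coc  (last char: 'c')
  sorted[5] = ocoa$c  (last char: 'c')
Last column: aoo$cc
Original string S is at sorted index 3

Answer: aoo$cc
3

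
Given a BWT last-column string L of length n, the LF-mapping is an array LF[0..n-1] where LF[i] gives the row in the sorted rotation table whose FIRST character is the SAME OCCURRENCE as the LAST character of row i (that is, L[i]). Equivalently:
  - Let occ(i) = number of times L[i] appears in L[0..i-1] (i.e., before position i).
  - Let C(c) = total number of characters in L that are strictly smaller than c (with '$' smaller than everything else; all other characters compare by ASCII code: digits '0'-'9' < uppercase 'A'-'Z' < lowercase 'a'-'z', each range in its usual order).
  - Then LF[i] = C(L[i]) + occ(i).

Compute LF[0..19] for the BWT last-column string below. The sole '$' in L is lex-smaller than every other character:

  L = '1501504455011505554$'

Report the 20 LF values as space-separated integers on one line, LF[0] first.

Char counts: '$':1, '0':4, '1':4, '4':3, '5':8
C (first-col start): C('$')=0, C('0')=1, C('1')=5, C('4')=9, C('5')=12
L[0]='1': occ=0, LF[0]=C('1')+0=5+0=5
L[1]='5': occ=0, LF[1]=C('5')+0=12+0=12
L[2]='0': occ=0, LF[2]=C('0')+0=1+0=1
L[3]='1': occ=1, LF[3]=C('1')+1=5+1=6
L[4]='5': occ=1, LF[4]=C('5')+1=12+1=13
L[5]='0': occ=1, LF[5]=C('0')+1=1+1=2
L[6]='4': occ=0, LF[6]=C('4')+0=9+0=9
L[7]='4': occ=1, LF[7]=C('4')+1=9+1=10
L[8]='5': occ=2, LF[8]=C('5')+2=12+2=14
L[9]='5': occ=3, LF[9]=C('5')+3=12+3=15
L[10]='0': occ=2, LF[10]=C('0')+2=1+2=3
L[11]='1': occ=2, LF[11]=C('1')+2=5+2=7
L[12]='1': occ=3, LF[12]=C('1')+3=5+3=8
L[13]='5': occ=4, LF[13]=C('5')+4=12+4=16
L[14]='0': occ=3, LF[14]=C('0')+3=1+3=4
L[15]='5': occ=5, LF[15]=C('5')+5=12+5=17
L[16]='5': occ=6, LF[16]=C('5')+6=12+6=18
L[17]='5': occ=7, LF[17]=C('5')+7=12+7=19
L[18]='4': occ=2, LF[18]=C('4')+2=9+2=11
L[19]='$': occ=0, LF[19]=C('$')+0=0+0=0

Answer: 5 12 1 6 13 2 9 10 14 15 3 7 8 16 4 17 18 19 11 0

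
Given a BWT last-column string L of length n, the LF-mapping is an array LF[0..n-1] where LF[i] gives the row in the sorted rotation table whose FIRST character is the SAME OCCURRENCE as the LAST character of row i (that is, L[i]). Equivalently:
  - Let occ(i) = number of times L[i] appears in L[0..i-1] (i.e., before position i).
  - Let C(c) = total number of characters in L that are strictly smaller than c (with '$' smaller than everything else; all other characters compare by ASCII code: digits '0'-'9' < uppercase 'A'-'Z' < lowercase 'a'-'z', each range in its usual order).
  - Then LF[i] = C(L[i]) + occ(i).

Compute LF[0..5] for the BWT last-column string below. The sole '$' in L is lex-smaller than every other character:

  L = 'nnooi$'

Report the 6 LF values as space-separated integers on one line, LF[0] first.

Char counts: '$':1, 'i':1, 'n':2, 'o':2
C (first-col start): C('$')=0, C('i')=1, C('n')=2, C('o')=4
L[0]='n': occ=0, LF[0]=C('n')+0=2+0=2
L[1]='n': occ=1, LF[1]=C('n')+1=2+1=3
L[2]='o': occ=0, LF[2]=C('o')+0=4+0=4
L[3]='o': occ=1, LF[3]=C('o')+1=4+1=5
L[4]='i': occ=0, LF[4]=C('i')+0=1+0=1
L[5]='$': occ=0, LF[5]=C('$')+0=0+0=0

Answer: 2 3 4 5 1 0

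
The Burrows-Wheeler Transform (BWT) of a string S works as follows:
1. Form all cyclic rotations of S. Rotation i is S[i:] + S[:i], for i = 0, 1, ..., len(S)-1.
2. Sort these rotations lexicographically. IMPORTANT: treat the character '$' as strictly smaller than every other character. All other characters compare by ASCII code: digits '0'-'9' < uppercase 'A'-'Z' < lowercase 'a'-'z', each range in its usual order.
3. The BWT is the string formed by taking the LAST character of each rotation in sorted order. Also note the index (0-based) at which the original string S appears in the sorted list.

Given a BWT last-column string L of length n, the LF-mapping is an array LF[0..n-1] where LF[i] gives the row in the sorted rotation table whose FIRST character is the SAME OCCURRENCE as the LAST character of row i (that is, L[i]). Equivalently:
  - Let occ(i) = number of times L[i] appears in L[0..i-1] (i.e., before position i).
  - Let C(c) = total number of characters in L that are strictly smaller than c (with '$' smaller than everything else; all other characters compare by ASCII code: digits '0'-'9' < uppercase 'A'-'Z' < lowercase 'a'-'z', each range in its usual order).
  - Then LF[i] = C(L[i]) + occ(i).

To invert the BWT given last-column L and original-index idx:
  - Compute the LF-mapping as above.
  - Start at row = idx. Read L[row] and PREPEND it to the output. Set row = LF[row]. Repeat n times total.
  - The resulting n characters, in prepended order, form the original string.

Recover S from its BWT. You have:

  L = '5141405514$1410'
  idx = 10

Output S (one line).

Answer: 44110140515145$

Derivation:
LF mapping: 12 3 8 4 9 1 13 14 5 10 0 6 11 7 2
Walk LF starting at row 10, prepending L[row]:
  step 1: row=10, L[10]='$', prepend. Next row=LF[10]=0
  step 2: row=0, L[0]='5', prepend. Next row=LF[0]=12
  step 3: row=12, L[12]='4', prepend. Next row=LF[12]=11
  step 4: row=11, L[11]='1', prepend. Next row=LF[11]=6
  step 5: row=6, L[6]='5', prepend. Next row=LF[6]=13
  step 6: row=13, L[13]='1', prepend. Next row=LF[13]=7
  step 7: row=7, L[7]='5', prepend. Next row=LF[7]=14
  step 8: row=14, L[14]='0', prepend. Next row=LF[14]=2
  step 9: row=2, L[2]='4', prepend. Next row=LF[2]=8
  step 10: row=8, L[8]='1', prepend. Next row=LF[8]=5
  step 11: row=5, L[5]='0', prepend. Next row=LF[5]=1
  step 12: row=1, L[1]='1', prepend. Next row=LF[1]=3
  step 13: row=3, L[3]='1', prepend. Next row=LF[3]=4
  step 14: row=4, L[4]='4', prepend. Next row=LF[4]=9
  step 15: row=9, L[9]='4', prepend. Next row=LF[9]=10
Reversed output: 44110140515145$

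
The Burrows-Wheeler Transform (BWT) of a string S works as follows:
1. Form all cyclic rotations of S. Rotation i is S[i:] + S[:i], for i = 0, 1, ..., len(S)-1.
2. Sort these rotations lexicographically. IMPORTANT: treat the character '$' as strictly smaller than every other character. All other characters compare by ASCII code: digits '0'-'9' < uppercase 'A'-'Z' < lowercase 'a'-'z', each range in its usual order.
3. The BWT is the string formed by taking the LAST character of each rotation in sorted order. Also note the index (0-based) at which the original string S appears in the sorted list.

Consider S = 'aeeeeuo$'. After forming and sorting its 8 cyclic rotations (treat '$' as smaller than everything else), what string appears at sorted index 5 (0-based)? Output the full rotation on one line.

Answer: euo$aeee

Derivation:
All 8 rotations (rotation i = S[i:]+S[:i]):
  rot[0] = aeeeeuo$
  rot[1] = eeeeuo$a
  rot[2] = eeeuo$ae
  rot[3] = eeuo$aee
  rot[4] = euo$aeee
  rot[5] = uo$aeeee
  rot[6] = o$aeeeeu
  rot[7] = $aeeeeuo
Sorted (with $ < everything):
  sorted[0] = $aeeeeuo
  sorted[1] = aeeeeuo$
  sorted[2] = eeeeuo$a
  sorted[3] = eeeuo$ae
  sorted[4] = eeuo$aee
  sorted[5] = euo$aeee
  sorted[6] = o$aeeeeu
  sorted[7] = uo$aeeee
sorted[5] = euo$aeee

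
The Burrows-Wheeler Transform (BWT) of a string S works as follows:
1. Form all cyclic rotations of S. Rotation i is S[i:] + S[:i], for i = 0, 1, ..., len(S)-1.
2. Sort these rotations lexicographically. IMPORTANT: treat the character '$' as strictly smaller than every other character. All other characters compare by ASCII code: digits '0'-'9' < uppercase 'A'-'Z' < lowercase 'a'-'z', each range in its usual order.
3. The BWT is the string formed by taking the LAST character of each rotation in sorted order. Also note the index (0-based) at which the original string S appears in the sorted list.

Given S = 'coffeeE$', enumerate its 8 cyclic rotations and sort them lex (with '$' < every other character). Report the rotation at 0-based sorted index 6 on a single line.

Answer: ffeeE$co

Derivation:
All 8 rotations (rotation i = S[i:]+S[:i]):
  rot[0] = coffeeE$
  rot[1] = offeeE$c
  rot[2] = ffeeE$co
  rot[3] = feeE$cof
  rot[4] = eeE$coff
  rot[5] = eE$coffe
  rot[6] = E$coffee
  rot[7] = $coffeeE
Sorted (with $ < everything):
  sorted[0] = $coffeeE
  sorted[1] = E$coffee
  sorted[2] = coffeeE$
  sorted[3] = eE$coffe
  sorted[4] = eeE$coff
  sorted[5] = feeE$cof
  sorted[6] = ffeeE$co
  sorted[7] = offeeE$c
sorted[6] = ffeeE$co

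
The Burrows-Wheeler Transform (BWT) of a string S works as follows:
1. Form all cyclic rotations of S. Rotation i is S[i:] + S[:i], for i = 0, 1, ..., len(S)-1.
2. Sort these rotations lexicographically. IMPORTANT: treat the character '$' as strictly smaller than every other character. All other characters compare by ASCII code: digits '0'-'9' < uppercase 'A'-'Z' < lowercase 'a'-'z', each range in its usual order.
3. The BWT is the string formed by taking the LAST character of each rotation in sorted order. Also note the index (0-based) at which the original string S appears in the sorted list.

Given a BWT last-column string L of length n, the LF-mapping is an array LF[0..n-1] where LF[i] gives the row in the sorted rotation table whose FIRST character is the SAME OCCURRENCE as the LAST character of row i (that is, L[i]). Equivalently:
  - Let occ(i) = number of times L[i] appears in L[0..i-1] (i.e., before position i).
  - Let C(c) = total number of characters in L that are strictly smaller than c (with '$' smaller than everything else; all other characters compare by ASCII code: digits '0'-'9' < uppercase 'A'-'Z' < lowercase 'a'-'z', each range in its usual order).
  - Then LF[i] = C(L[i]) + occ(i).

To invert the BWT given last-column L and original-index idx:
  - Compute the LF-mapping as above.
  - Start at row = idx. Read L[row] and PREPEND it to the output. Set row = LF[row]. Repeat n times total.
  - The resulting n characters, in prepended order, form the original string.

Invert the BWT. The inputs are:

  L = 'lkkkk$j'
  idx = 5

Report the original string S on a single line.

LF mapping: 6 2 3 4 5 0 1
Walk LF starting at row 5, prepending L[row]:
  step 1: row=5, L[5]='$', prepend. Next row=LF[5]=0
  step 2: row=0, L[0]='l', prepend. Next row=LF[0]=6
  step 3: row=6, L[6]='j', prepend. Next row=LF[6]=1
  step 4: row=1, L[1]='k', prepend. Next row=LF[1]=2
  step 5: row=2, L[2]='k', prepend. Next row=LF[2]=3
  step 6: row=3, L[3]='k', prepend. Next row=LF[3]=4
  step 7: row=4, L[4]='k', prepend. Next row=LF[4]=5
Reversed output: kkkkjl$

Answer: kkkkjl$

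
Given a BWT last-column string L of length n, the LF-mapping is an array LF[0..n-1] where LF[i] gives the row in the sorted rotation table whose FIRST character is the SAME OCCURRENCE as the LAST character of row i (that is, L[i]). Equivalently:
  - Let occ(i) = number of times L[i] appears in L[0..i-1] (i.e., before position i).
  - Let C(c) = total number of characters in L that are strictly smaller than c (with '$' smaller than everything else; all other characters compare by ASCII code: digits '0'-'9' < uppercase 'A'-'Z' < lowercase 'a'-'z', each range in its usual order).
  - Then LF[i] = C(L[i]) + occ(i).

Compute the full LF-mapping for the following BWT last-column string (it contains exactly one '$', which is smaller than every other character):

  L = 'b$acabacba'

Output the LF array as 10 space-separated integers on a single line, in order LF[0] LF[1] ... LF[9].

Answer: 5 0 1 8 2 6 3 9 7 4

Derivation:
Char counts: '$':1, 'a':4, 'b':3, 'c':2
C (first-col start): C('$')=0, C('a')=1, C('b')=5, C('c')=8
L[0]='b': occ=0, LF[0]=C('b')+0=5+0=5
L[1]='$': occ=0, LF[1]=C('$')+0=0+0=0
L[2]='a': occ=0, LF[2]=C('a')+0=1+0=1
L[3]='c': occ=0, LF[3]=C('c')+0=8+0=8
L[4]='a': occ=1, LF[4]=C('a')+1=1+1=2
L[5]='b': occ=1, LF[5]=C('b')+1=5+1=6
L[6]='a': occ=2, LF[6]=C('a')+2=1+2=3
L[7]='c': occ=1, LF[7]=C('c')+1=8+1=9
L[8]='b': occ=2, LF[8]=C('b')+2=5+2=7
L[9]='a': occ=3, LF[9]=C('a')+3=1+3=4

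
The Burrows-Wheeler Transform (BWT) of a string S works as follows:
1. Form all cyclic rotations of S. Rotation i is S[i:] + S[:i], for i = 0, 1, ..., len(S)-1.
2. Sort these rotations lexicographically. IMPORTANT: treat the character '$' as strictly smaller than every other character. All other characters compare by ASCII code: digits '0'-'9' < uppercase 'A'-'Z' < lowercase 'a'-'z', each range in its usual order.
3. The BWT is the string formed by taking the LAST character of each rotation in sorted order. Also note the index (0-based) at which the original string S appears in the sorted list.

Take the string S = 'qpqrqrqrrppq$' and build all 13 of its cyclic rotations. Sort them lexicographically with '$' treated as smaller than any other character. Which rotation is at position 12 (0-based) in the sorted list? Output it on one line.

All 13 rotations (rotation i = S[i:]+S[:i]):
  rot[0] = qpqrqrqrrppq$
  rot[1] = pqrqrqrrppq$q
  rot[2] = qrqrqrrppq$qp
  rot[3] = rqrqrrppq$qpq
  rot[4] = qrqrrppq$qpqr
  rot[5] = rqrrppq$qpqrq
  rot[6] = qrrppq$qpqrqr
  rot[7] = rrppq$qpqrqrq
  rot[8] = rppq$qpqrqrqr
  rot[9] = ppq$qpqrqrqrr
  rot[10] = pq$qpqrqrqrrp
  rot[11] = q$qpqrqrqrrpp
  rot[12] = $qpqrqrqrrppq
Sorted (with $ < everything):
  sorted[0] = $qpqrqrqrrppq
  sorted[1] = ppq$qpqrqrqrr
  sorted[2] = pq$qpqrqrqrrp
  sorted[3] = pqrqrqrrppq$q
  sorted[4] = q$qpqrqrqrrpp
  sorted[5] = qpqrqrqrrppq$
  sorted[6] = qrqrqrrppq$qp
  sorted[7] = qrqrrppq$qpqr
  sorted[8] = qrrppq$qpqrqr
  sorted[9] = rppq$qpqrqrqr
  sorted[10] = rqrqrrppq$qpq
  sorted[11] = rqrrppq$qpqrq
  sorted[12] = rrppq$qpqrqrq
sorted[12] = rrppq$qpqrqrq

Answer: rrppq$qpqrqrq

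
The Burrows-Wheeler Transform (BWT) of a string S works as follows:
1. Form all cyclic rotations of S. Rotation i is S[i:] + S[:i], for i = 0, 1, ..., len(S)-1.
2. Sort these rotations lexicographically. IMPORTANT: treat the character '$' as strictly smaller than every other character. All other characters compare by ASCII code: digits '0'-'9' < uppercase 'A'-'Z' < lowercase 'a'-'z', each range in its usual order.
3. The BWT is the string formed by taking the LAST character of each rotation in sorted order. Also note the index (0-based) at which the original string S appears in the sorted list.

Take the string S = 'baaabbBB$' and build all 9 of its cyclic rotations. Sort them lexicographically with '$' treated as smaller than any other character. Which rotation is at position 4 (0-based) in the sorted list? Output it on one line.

Answer: aabbBB$ba

Derivation:
All 9 rotations (rotation i = S[i:]+S[:i]):
  rot[0] = baaabbBB$
  rot[1] = aaabbBB$b
  rot[2] = aabbBB$ba
  rot[3] = abbBB$baa
  rot[4] = bbBB$baaa
  rot[5] = bBB$baaab
  rot[6] = BB$baaabb
  rot[7] = B$baaabbB
  rot[8] = $baaabbBB
Sorted (with $ < everything):
  sorted[0] = $baaabbBB
  sorted[1] = B$baaabbB
  sorted[2] = BB$baaabb
  sorted[3] = aaabbBB$b
  sorted[4] = aabbBB$ba
  sorted[5] = abbBB$baa
  sorted[6] = bBB$baaab
  sorted[7] = baaabbBB$
  sorted[8] = bbBB$baaa
sorted[4] = aabbBB$ba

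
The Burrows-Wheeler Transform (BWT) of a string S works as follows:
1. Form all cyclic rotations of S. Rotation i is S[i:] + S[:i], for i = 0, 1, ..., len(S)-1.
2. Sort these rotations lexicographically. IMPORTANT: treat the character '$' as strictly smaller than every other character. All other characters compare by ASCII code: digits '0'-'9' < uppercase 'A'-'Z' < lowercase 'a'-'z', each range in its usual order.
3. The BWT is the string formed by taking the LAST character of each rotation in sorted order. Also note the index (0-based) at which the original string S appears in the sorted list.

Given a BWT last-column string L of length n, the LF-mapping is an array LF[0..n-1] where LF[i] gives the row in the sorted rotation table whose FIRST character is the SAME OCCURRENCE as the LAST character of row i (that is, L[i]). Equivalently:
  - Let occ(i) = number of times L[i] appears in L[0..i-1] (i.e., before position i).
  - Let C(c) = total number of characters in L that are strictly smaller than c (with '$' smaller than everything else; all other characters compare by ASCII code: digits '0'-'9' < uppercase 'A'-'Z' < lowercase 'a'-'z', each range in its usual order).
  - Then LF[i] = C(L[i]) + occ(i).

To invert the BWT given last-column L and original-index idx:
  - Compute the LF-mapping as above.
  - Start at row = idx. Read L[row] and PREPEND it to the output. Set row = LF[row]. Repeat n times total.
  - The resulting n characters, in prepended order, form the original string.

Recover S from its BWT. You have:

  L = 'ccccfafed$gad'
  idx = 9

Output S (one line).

Answer: eddgfcacafcc$

Derivation:
LF mapping: 3 4 5 6 10 1 11 9 7 0 12 2 8
Walk LF starting at row 9, prepending L[row]:
  step 1: row=9, L[9]='$', prepend. Next row=LF[9]=0
  step 2: row=0, L[0]='c', prepend. Next row=LF[0]=3
  step 3: row=3, L[3]='c', prepend. Next row=LF[3]=6
  step 4: row=6, L[6]='f', prepend. Next row=LF[6]=11
  step 5: row=11, L[11]='a', prepend. Next row=LF[11]=2
  step 6: row=2, L[2]='c', prepend. Next row=LF[2]=5
  step 7: row=5, L[5]='a', prepend. Next row=LF[5]=1
  step 8: row=1, L[1]='c', prepend. Next row=LF[1]=4
  step 9: row=4, L[4]='f', prepend. Next row=LF[4]=10
  step 10: row=10, L[10]='g', prepend. Next row=LF[10]=12
  step 11: row=12, L[12]='d', prepend. Next row=LF[12]=8
  step 12: row=8, L[8]='d', prepend. Next row=LF[8]=7
  step 13: row=7, L[7]='e', prepend. Next row=LF[7]=9
Reversed output: eddgfcacafcc$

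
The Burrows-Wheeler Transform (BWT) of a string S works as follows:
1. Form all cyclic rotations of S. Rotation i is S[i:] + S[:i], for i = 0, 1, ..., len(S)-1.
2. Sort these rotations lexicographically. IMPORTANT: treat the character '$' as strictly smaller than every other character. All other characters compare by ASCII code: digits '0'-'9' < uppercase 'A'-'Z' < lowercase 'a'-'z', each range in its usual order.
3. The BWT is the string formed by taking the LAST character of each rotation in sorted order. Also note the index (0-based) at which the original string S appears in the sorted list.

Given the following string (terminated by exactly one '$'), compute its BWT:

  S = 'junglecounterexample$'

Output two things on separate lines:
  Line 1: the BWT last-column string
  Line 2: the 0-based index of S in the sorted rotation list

All 21 rotations (rotation i = S[i:]+S[:i]):
  rot[0] = junglecounterexample$
  rot[1] = unglecounterexample$j
  rot[2] = nglecounterexample$ju
  rot[3] = glecounterexample$jun
  rot[4] = lecounterexample$jung
  rot[5] = ecounterexample$jungl
  rot[6] = counterexample$jungle
  rot[7] = ounterexample$junglec
  rot[8] = unterexample$jungleco
  rot[9] = nterexample$junglecou
  rot[10] = terexample$junglecoun
  rot[11] = erexample$junglecount
  rot[12] = rexample$junglecounte
  rot[13] = example$junglecounter
  rot[14] = xample$junglecountere
  rot[15] = ample$junglecounterex
  rot[16] = mple$junglecounterexa
  rot[17] = ple$junglecounterexam
  rot[18] = le$junglecounterexamp
  rot[19] = e$junglecounterexampl
  rot[20] = $junglecounterexample
Sorted (with $ < everything):
  sorted[0] = $junglecounterexample  (last char: 'e')
  sorted[1] = ample$junglecounterex  (last char: 'x')
  sorted[2] = counterexample$jungle  (last char: 'e')
  sorted[3] = e$junglecounterexampl  (last char: 'l')
  sorted[4] = ecounterexample$jungl  (last char: 'l')
  sorted[5] = erexample$junglecount  (last char: 't')
  sorted[6] = example$junglecounter  (last char: 'r')
  sorted[7] = glecounterexample$jun  (last char: 'n')
  sorted[8] = junglecounterexample$  (last char: '$')
  sorted[9] = le$junglecounterexamp  (last char: 'p')
  sorted[10] = lecounterexample$jung  (last char: 'g')
  sorted[11] = mple$junglecounterexa  (last char: 'a')
  sorted[12] = nglecounterexample$ju  (last char: 'u')
  sorted[13] = nterexample$junglecou  (last char: 'u')
  sorted[14] = ounterexample$junglec  (last char: 'c')
  sorted[15] = ple$junglecounterexam  (last char: 'm')
  sorted[16] = rexample$junglecounte  (last char: 'e')
  sorted[17] = terexample$junglecoun  (last char: 'n')
  sorted[18] = unglecounterexample$j  (last char: 'j')
  sorted[19] = unterexample$jungleco  (last char: 'o')
  sorted[20] = xample$junglecountere  (last char: 'e')
Last column: exelltrn$pgauucmenjoe
Original string S is at sorted index 8

Answer: exelltrn$pgauucmenjoe
8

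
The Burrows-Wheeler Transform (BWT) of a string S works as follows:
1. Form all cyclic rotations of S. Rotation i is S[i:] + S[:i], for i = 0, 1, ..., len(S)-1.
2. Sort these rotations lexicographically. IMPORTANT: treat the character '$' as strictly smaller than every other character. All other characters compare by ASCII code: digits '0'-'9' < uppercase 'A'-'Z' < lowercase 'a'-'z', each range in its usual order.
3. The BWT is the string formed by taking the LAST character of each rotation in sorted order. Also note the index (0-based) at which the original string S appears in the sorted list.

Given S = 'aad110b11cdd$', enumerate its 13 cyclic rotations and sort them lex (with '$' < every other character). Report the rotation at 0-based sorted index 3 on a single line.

Answer: 110b11cdd$aad

Derivation:
All 13 rotations (rotation i = S[i:]+S[:i]):
  rot[0] = aad110b11cdd$
  rot[1] = ad110b11cdd$a
  rot[2] = d110b11cdd$aa
  rot[3] = 110b11cdd$aad
  rot[4] = 10b11cdd$aad1
  rot[5] = 0b11cdd$aad11
  rot[6] = b11cdd$aad110
  rot[7] = 11cdd$aad110b
  rot[8] = 1cdd$aad110b1
  rot[9] = cdd$aad110b11
  rot[10] = dd$aad110b11c
  rot[11] = d$aad110b11cd
  rot[12] = $aad110b11cdd
Sorted (with $ < everything):
  sorted[0] = $aad110b11cdd
  sorted[1] = 0b11cdd$aad11
  sorted[2] = 10b11cdd$aad1
  sorted[3] = 110b11cdd$aad
  sorted[4] = 11cdd$aad110b
  sorted[5] = 1cdd$aad110b1
  sorted[6] = aad110b11cdd$
  sorted[7] = ad110b11cdd$a
  sorted[8] = b11cdd$aad110
  sorted[9] = cdd$aad110b11
  sorted[10] = d$aad110b11cd
  sorted[11] = d110b11cdd$aa
  sorted[12] = dd$aad110b11c
sorted[3] = 110b11cdd$aad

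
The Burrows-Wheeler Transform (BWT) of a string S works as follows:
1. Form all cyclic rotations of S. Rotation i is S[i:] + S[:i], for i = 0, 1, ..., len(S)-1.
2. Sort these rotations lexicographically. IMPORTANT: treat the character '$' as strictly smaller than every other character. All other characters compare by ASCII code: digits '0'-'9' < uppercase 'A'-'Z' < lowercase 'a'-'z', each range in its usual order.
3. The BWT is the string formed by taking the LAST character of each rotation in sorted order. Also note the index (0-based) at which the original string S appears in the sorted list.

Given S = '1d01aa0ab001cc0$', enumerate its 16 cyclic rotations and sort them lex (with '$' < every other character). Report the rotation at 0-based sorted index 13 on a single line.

All 16 rotations (rotation i = S[i:]+S[:i]):
  rot[0] = 1d01aa0ab001cc0$
  rot[1] = d01aa0ab001cc0$1
  rot[2] = 01aa0ab001cc0$1d
  rot[3] = 1aa0ab001cc0$1d0
  rot[4] = aa0ab001cc0$1d01
  rot[5] = a0ab001cc0$1d01a
  rot[6] = 0ab001cc0$1d01aa
  rot[7] = ab001cc0$1d01aa0
  rot[8] = b001cc0$1d01aa0a
  rot[9] = 001cc0$1d01aa0ab
  rot[10] = 01cc0$1d01aa0ab0
  rot[11] = 1cc0$1d01aa0ab00
  rot[12] = cc0$1d01aa0ab001
  rot[13] = c0$1d01aa0ab001c
  rot[14] = 0$1d01aa0ab001cc
  rot[15] = $1d01aa0ab001cc0
Sorted (with $ < everything):
  sorted[0] = $1d01aa0ab001cc0
  sorted[1] = 0$1d01aa0ab001cc
  sorted[2] = 001cc0$1d01aa0ab
  sorted[3] = 01aa0ab001cc0$1d
  sorted[4] = 01cc0$1d01aa0ab0
  sorted[5] = 0ab001cc0$1d01aa
  sorted[6] = 1aa0ab001cc0$1d0
  sorted[7] = 1cc0$1d01aa0ab00
  sorted[8] = 1d01aa0ab001cc0$
  sorted[9] = a0ab001cc0$1d01a
  sorted[10] = aa0ab001cc0$1d01
  sorted[11] = ab001cc0$1d01aa0
  sorted[12] = b001cc0$1d01aa0a
  sorted[13] = c0$1d01aa0ab001c
  sorted[14] = cc0$1d01aa0ab001
  sorted[15] = d01aa0ab001cc0$1
sorted[13] = c0$1d01aa0ab001c

Answer: c0$1d01aa0ab001c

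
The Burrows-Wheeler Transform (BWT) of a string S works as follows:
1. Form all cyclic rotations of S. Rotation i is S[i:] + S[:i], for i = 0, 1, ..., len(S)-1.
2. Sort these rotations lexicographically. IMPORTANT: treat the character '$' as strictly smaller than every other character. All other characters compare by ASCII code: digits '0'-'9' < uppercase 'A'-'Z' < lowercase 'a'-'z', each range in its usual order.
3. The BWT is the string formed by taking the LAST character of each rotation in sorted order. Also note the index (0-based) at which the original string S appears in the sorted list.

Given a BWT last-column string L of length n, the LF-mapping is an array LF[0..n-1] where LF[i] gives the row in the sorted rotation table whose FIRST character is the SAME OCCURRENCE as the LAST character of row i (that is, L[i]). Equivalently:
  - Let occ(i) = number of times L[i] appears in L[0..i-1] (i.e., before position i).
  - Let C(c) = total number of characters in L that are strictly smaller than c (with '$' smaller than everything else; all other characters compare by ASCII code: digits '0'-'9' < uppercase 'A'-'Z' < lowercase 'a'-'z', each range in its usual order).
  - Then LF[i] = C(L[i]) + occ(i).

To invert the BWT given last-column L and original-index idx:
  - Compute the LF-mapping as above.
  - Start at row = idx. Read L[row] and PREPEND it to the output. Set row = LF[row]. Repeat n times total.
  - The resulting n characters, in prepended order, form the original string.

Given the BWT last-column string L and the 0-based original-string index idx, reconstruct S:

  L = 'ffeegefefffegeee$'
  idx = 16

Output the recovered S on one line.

LF mapping: 9 10 1 2 15 3 11 4 12 13 14 5 16 6 7 8 0
Walk LF starting at row 16, prepending L[row]:
  step 1: row=16, L[16]='$', prepend. Next row=LF[16]=0
  step 2: row=0, L[0]='f', prepend. Next row=LF[0]=9
  step 3: row=9, L[9]='f', prepend. Next row=LF[9]=13
  step 4: row=13, L[13]='e', prepend. Next row=LF[13]=6
  step 5: row=6, L[6]='f', prepend. Next row=LF[6]=11
  step 6: row=11, L[11]='e', prepend. Next row=LF[11]=5
  step 7: row=5, L[5]='e', prepend. Next row=LF[5]=3
  step 8: row=3, L[3]='e', prepend. Next row=LF[3]=2
  step 9: row=2, L[2]='e', prepend. Next row=LF[2]=1
  step 10: row=1, L[1]='f', prepend. Next row=LF[1]=10
  step 11: row=10, L[10]='f', prepend. Next row=LF[10]=14
  step 12: row=14, L[14]='e', prepend. Next row=LF[14]=7
  step 13: row=7, L[7]='e', prepend. Next row=LF[7]=4
  step 14: row=4, L[4]='g', prepend. Next row=LF[4]=15
  step 15: row=15, L[15]='e', prepend. Next row=LF[15]=8
  step 16: row=8, L[8]='f', prepend. Next row=LF[8]=12
  step 17: row=12, L[12]='g', prepend. Next row=LF[12]=16
Reversed output: gfegeeffeeeefeff$

Answer: gfegeeffeeeefeff$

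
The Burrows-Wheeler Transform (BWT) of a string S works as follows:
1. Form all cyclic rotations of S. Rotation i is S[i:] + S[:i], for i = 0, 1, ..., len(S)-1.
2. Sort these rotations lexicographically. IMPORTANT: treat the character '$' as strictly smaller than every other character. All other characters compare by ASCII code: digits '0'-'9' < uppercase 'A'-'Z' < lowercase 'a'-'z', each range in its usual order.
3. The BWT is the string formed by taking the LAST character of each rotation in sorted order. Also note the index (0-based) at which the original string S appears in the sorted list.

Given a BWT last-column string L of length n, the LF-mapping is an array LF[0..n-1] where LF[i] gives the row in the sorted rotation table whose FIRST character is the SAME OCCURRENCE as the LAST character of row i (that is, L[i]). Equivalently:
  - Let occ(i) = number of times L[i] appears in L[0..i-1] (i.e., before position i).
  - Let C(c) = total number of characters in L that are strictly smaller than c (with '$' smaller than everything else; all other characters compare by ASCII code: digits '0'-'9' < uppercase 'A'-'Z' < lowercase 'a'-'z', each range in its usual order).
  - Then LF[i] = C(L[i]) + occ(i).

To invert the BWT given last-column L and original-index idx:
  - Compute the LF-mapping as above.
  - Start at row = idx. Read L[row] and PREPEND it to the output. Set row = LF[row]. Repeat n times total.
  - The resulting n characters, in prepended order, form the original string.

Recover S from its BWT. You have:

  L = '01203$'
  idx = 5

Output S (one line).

Answer: 32010$

Derivation:
LF mapping: 1 3 4 2 5 0
Walk LF starting at row 5, prepending L[row]:
  step 1: row=5, L[5]='$', prepend. Next row=LF[5]=0
  step 2: row=0, L[0]='0', prepend. Next row=LF[0]=1
  step 3: row=1, L[1]='1', prepend. Next row=LF[1]=3
  step 4: row=3, L[3]='0', prepend. Next row=LF[3]=2
  step 5: row=2, L[2]='2', prepend. Next row=LF[2]=4
  step 6: row=4, L[4]='3', prepend. Next row=LF[4]=5
Reversed output: 32010$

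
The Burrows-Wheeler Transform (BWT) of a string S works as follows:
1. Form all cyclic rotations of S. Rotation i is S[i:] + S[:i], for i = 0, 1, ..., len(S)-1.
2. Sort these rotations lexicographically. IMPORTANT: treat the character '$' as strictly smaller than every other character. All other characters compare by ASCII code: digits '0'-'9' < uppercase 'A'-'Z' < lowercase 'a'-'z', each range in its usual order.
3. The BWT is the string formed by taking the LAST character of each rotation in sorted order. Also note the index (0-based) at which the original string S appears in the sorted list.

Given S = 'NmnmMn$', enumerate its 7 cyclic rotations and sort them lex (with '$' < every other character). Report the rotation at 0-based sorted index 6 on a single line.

Answer: nmMn$Nm

Derivation:
All 7 rotations (rotation i = S[i:]+S[:i]):
  rot[0] = NmnmMn$
  rot[1] = mnmMn$N
  rot[2] = nmMn$Nm
  rot[3] = mMn$Nmn
  rot[4] = Mn$Nmnm
  rot[5] = n$NmnmM
  rot[6] = $NmnmMn
Sorted (with $ < everything):
  sorted[0] = $NmnmMn
  sorted[1] = Mn$Nmnm
  sorted[2] = NmnmMn$
  sorted[3] = mMn$Nmn
  sorted[4] = mnmMn$N
  sorted[5] = n$NmnmM
  sorted[6] = nmMn$Nm
sorted[6] = nmMn$Nm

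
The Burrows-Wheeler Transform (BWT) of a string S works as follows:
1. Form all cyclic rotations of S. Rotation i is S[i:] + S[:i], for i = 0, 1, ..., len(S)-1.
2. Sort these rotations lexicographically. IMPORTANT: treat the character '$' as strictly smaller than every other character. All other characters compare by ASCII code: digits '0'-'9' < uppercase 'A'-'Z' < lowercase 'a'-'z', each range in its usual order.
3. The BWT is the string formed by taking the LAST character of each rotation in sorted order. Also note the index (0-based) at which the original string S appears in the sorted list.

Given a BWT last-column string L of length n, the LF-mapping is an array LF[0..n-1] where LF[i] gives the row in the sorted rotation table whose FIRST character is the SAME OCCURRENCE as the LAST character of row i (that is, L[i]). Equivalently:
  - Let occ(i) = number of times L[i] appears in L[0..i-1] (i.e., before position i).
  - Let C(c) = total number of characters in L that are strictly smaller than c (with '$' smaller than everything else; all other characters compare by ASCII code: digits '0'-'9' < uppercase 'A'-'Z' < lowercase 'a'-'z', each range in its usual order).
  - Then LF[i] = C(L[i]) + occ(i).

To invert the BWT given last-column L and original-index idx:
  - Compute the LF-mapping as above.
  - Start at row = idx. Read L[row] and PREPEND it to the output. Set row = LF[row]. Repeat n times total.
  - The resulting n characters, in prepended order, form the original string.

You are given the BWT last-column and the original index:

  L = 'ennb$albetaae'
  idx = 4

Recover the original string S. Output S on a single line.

LF mapping: 6 10 11 4 0 1 9 5 7 12 2 3 8
Walk LF starting at row 4, prepending L[row]:
  step 1: row=4, L[4]='$', prepend. Next row=LF[4]=0
  step 2: row=0, L[0]='e', prepend. Next row=LF[0]=6
  step 3: row=6, L[6]='l', prepend. Next row=LF[6]=9
  step 4: row=9, L[9]='t', prepend. Next row=LF[9]=12
  step 5: row=12, L[12]='e', prepend. Next row=LF[12]=8
  step 6: row=8, L[8]='e', prepend. Next row=LF[8]=7
  step 7: row=7, L[7]='b', prepend. Next row=LF[7]=5
  step 8: row=5, L[5]='a', prepend. Next row=LF[5]=1
  step 9: row=1, L[1]='n', prepend. Next row=LF[1]=10
  step 10: row=10, L[10]='a', prepend. Next row=LF[10]=2
  step 11: row=2, L[2]='n', prepend. Next row=LF[2]=11
  step 12: row=11, L[11]='a', prepend. Next row=LF[11]=3
  step 13: row=3, L[3]='b', prepend. Next row=LF[3]=4
Reversed output: bananabeetle$

Answer: bananabeetle$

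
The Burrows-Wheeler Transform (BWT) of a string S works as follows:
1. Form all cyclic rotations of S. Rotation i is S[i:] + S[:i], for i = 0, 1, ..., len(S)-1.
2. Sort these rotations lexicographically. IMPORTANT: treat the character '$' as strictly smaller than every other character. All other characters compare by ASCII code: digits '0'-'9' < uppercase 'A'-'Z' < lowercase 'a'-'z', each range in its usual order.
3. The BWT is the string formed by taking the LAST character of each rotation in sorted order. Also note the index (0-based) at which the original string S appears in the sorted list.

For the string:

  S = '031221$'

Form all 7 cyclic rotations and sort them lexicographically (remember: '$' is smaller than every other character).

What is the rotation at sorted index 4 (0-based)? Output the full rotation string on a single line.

Answer: 21$0312

Derivation:
All 7 rotations (rotation i = S[i:]+S[:i]):
  rot[0] = 031221$
  rot[1] = 31221$0
  rot[2] = 1221$03
  rot[3] = 221$031
  rot[4] = 21$0312
  rot[5] = 1$03122
  rot[6] = $031221
Sorted (with $ < everything):
  sorted[0] = $031221
  sorted[1] = 031221$
  sorted[2] = 1$03122
  sorted[3] = 1221$03
  sorted[4] = 21$0312
  sorted[5] = 221$031
  sorted[6] = 31221$0
sorted[4] = 21$0312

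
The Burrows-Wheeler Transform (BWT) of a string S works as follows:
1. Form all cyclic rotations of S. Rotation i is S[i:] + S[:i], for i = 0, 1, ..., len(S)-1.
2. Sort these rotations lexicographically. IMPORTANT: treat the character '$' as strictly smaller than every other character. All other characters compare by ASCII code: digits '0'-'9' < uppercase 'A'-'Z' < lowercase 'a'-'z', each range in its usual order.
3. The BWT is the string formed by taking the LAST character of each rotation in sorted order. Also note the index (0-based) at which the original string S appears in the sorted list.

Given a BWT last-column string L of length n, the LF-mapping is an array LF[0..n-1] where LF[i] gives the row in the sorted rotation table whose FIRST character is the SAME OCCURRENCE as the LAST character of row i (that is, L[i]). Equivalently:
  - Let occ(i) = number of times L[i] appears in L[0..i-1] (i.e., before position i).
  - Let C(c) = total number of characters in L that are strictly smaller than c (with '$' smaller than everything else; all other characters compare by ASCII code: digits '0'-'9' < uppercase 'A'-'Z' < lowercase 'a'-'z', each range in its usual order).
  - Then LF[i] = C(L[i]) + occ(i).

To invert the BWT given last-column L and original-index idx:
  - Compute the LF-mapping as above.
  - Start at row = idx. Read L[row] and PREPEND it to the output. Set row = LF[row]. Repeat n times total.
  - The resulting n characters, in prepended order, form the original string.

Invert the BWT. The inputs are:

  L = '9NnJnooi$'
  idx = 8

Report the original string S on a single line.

LF mapping: 1 3 5 2 6 7 8 4 0
Walk LF starting at row 8, prepending L[row]:
  step 1: row=8, L[8]='$', prepend. Next row=LF[8]=0
  step 2: row=0, L[0]='9', prepend. Next row=LF[0]=1
  step 3: row=1, L[1]='N', prepend. Next row=LF[1]=3
  step 4: row=3, L[3]='J', prepend. Next row=LF[3]=2
  step 5: row=2, L[2]='n', prepend. Next row=LF[2]=5
  step 6: row=5, L[5]='o', prepend. Next row=LF[5]=7
  step 7: row=7, L[7]='i', prepend. Next row=LF[7]=4
  step 8: row=4, L[4]='n', prepend. Next row=LF[4]=6
  step 9: row=6, L[6]='o', prepend. Next row=LF[6]=8
Reversed output: onionJN9$

Answer: onionJN9$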